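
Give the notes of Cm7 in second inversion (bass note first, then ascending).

G  B♭  C  E♭

Cm7 = C–E♭–G–B♭; second inversion → fifth (G) lowest.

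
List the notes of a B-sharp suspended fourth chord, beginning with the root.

B-sharp suspended fourth: suspended fourth on B#.
- root: B#
- perfect 4th: E#
- perfect 5th: F##

B#, E#, F##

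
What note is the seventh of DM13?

C#

Root of DM13 = D. The 7th is a major 7th: D up a major 7th → C#.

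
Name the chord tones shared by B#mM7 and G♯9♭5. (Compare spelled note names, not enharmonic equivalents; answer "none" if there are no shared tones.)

B♯

B#mM7 = B♯, D♯, F𝄪, A𝄪.
G♯9♭5 = G♯, B♯, D, F♯, A♯.
Shared: B♯.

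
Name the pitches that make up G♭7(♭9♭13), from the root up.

G♭7(♭9♭13) is a dominant seventh flat nine flat thirteen built on Gb.
root → Gb
3rd (major 3rd) → Bb
5th (perfect 5th) → Db
7th (minor 7th) → Fb
9th (minor 9th) → Abb
13th (minor 13th) → Ebb

Gb, Bb, Db, Fb, Abb, Ebb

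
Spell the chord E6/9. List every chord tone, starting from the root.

E  G#  B  C#  F#

E6/9 is a six-nine built on E.
root → E
3rd (major 3rd) → G#
5th (perfect 5th) → B
6th (major 6th) → C#
9th (major 9th) → F#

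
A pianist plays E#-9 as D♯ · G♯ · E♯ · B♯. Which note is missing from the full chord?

F𝄪

The full E#-9 chord is E♯, G♯, B♯, D♯, F𝄪.
Comparing with the voicing, the major 9th (9th) — F𝄪 — is absent.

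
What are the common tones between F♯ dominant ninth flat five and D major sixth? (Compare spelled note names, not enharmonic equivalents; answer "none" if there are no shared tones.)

F-sharp

F♯ dominant ninth flat five: F-sharp A-sharp C E G-sharp
D major sixth: D F-sharp A B
Common to both → F-sharp.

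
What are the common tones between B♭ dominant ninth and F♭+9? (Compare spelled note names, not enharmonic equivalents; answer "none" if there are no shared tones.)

Ab, C

B♭ dominant ninth: Bb D F Ab C
F♭+9: Fb Ab C Ebb Gb
Common to both → Ab, C.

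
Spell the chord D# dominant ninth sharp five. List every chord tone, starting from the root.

D-sharp, F-double-sharp, A-double-sharp, C-sharp, E-sharp

D# dominant ninth sharp five is a dominant ninth sharp five built on D-sharp.
D-sharp — root
F-double-sharp — major 3rd
A-double-sharp — augmented 5th
C-sharp — minor 7th
E-sharp — major 9th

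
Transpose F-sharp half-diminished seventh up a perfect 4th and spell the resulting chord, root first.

B  D  F  A

A perfect 4th up from F# is B, so the new chord is B half-diminished seventh.
root → B
3rd (minor 3rd) → D
5th (diminished 5th) → F
7th (minor 7th) → A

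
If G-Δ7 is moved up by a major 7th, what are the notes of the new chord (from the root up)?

Transposed root: G → F# (major 7th up). So we spell F# minor-major seventh:
Root: F#
Minor 3rd (3rd): A
Perfect 5th (5th): C#
Major 7th (7th): E#

F#  A  C#  E#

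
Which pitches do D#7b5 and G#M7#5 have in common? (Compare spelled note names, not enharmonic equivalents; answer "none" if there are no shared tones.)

F##

D#7b5 = D#, F##, A, C#.
G#M7#5 = G#, B#, D##, F##.
Shared: F##.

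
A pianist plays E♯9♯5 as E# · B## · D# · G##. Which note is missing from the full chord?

E♯9♯5 = E#, G##, B##, D#, F##. The voicing lacks the 9th (major 9th), F##.

F##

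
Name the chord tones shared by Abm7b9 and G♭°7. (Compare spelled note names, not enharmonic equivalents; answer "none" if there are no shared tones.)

Gb  Bbb

Abm7b9 = Ab, Cb, Eb, Gb, Bbb.
G♭°7 = Gb, Bbb, Dbb, Fbb.
Shared: Gb, Bbb.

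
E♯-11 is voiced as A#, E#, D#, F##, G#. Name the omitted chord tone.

B#

E♯-11 = E#, G#, B#, D#, F##, A#. The voicing lacks the 5th (perfect 5th), B#.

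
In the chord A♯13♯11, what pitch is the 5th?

E#

Root of A♯13♯11 = A#. The 5th is a perfect 5th: A# up a perfect 5th → E#.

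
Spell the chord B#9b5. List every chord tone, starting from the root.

B#, D##, F#, A#, C##

B#9b5: dominant ninth flat five on B#.
root → B#
3rd (major 3rd) → D##
5th (diminished 5th) → F#
7th (minor 7th) → A#
9th (major 9th) → C##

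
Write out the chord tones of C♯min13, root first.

C♯min13 is a minor thirteenth built on C#.
C# — root
E — minor 3rd
G# — perfect 5th
B — minor 7th
D# — major 9th
F# — perfect 11th
A# — major 13th

C#  E  G#  B  D#  F#  A#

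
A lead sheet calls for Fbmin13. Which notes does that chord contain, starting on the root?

F♭, A𝄫, C♭, E𝄫, G♭, B𝄫, D♭

Fbmin13: minor thirteenth on F♭.
root → F♭
3rd (minor 3rd) → A𝄫
5th (perfect 5th) → C♭
7th (minor 7th) → E𝄫
9th (major 9th) → G♭
11th (perfect 11th) → B𝄫
13th (major 13th) → D♭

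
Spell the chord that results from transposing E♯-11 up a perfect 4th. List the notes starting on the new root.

A♯, C♯, E♯, G♯, B♯, D♯

A perfect 4th up from E♯ is A♯, so the new chord is A♯ minor eleventh.
root → A♯
3rd (minor 3rd) → C♯
5th (perfect 5th) → E♯
7th (minor 7th) → G♯
9th (major 9th) → B♯
11th (perfect 11th) → D♯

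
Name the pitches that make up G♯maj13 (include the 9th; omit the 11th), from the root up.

G♯maj13: major thirteenth on G#.
Root: G#
Major 3rd (3rd): B#
Perfect 5th (5th): D#
Major 7th (7th): F##
Major 9th (9th): A#
Major 13th (13th): E#

G#, B#, D#, F##, A#, E#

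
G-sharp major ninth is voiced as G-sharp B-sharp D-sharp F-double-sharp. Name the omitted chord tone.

G-sharp major ninth = G-sharp, B-sharp, D-sharp, F-double-sharp, A-sharp. The voicing lacks the 9th (major 9th), A-sharp.

A-sharp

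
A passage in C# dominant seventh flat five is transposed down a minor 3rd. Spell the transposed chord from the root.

A minor 3rd down from C# is A#, so the new chord is A# dominant seventh flat five.
root → A#
3rd (major 3rd) → C##
5th (diminished 5th) → E
7th (minor 7th) → G#

A# – C## – E – G#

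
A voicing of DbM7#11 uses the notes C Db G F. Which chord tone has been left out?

Ab

DbM7#11 = Db, F, Ab, C, G. The voicing lacks the 5th (perfect 5th), Ab.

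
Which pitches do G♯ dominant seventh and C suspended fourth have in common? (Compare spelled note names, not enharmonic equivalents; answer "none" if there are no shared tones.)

G♯ dominant seventh: G-sharp B-sharp D-sharp F-sharp
C suspended fourth: C F G
Common to both → none.

none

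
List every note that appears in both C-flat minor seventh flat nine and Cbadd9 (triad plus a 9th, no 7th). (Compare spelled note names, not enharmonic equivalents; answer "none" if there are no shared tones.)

C-flat minor seventh flat nine: C♭ E𝄫 G♭ B𝄫 D𝄫
Cbadd9: C♭ E♭ G♭ D♭
Common to both → C♭, G♭.

C♭, G♭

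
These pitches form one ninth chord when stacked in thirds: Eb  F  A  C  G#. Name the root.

Arranged so that each adjacent pair is a third by letter name: F – A – C – Eb – G#.
The bottom of that stack, F, is the root (this is F dominant seventh sharp nine).

F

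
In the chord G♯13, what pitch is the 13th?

G♯13 is built on G#; its 13th is a major 13th above the root.
A sixth above G uses the letter E, and the major 13th above G# is E#.

E#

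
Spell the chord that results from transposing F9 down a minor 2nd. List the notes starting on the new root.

A minor 2nd down from F is E, so the new chord is E dominant ninth.
E — root
G# — major 3rd
B — perfect 5th
D — minor 7th
F# — major 9th

E, G#, B, D, F#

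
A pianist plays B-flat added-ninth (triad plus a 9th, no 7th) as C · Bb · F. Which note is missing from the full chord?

B-flat added-ninth = Bb, D, F, C. The voicing lacks the 3rd (major 3rd), D.

D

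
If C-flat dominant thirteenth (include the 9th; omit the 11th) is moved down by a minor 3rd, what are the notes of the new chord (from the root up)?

C-flat down a minor 3rd → A-flat. New chord: A-flat dominant thirteenth.
A-flat — root
C — major 3rd
E-flat — perfect 5th
G-flat — minor 7th
B-flat — major 9th
F — major 13th

A-flat C E-flat G-flat B-flat F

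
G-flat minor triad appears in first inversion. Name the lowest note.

G-flat minor triad = G-flat–B-double-flat–D-flat. First inversion → third in the bass = B-double-flat.

B-double-flat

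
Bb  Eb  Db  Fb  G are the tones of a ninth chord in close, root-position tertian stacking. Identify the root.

Eb

Arranged so that each adjacent pair is a third by letter name: Eb – G – Bb – Db – Fb.
The bottom of that stack, Eb, is the root (this is Eb dominant seventh flat nine).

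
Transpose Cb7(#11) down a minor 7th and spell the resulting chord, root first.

Db, F, Ab, Cb, G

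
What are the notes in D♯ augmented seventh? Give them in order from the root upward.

D♯ augmented seventh is an augmented seventh built on D#.
D# — root
F## — major 3rd
A## — augmented 5th
C# — minor 7th

D#  F##  A##  C#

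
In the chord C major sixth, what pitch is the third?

C major sixth is built on C; its 3rd is a major 3rd above the root.
A third above C uses the letter E, and the major 3rd above C is E.

E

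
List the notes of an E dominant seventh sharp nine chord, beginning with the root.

E, G-sharp, B, D, F-double-sharp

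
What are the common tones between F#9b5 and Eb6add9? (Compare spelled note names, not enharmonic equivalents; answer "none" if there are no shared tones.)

F#9b5: F# A# C E G#
Eb6add9: Eb G Bb C F
Common to both → C.

C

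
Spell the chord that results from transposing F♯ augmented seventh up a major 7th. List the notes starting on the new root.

E-sharp, G-double-sharp, B-double-sharp, D-sharp

A major 7th up from F-sharp is E-sharp, so the new chord is E-sharp augmented seventh.
- root: E-sharp
- major 3rd: G-double-sharp
- augmented 5th: B-double-sharp
- minor 7th: D-sharp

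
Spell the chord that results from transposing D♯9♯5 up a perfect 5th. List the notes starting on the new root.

A#, C##, E##, G#, B#

Transposed root: D# → A# (perfect 5th up). So we spell A# dominant ninth sharp five:
- root: A#
- major 3rd: C##
- augmented 5th: E##
- minor 7th: G#
- major 9th: B#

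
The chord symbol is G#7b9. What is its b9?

A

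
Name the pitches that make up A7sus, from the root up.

A D E G

Root A, quality dominant seventh suspended fourth:
Root: A
Perfect 4th (4th): D
Perfect 5th (5th): E
Minor 7th (7th): G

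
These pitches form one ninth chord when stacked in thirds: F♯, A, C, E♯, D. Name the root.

Arranged so that each adjacent pair is a third by letter name: D – F♯ – A – C – E♯.
The bottom of that stack, D, is the root (this is D dominant seventh sharp nine).

D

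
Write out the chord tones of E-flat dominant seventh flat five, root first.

E-flat, G, B-double-flat, D-flat

E-flat dominant seventh flat five: dominant seventh flat five on E-flat.
E-flat — root
G — major 3rd
B-double-flat — diminished 5th
D-flat — minor 7th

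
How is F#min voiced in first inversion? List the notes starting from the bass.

A – C♯ – F♯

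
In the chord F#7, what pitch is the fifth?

C#

Root of F#7 = F#. The 5th is a perfect 5th: F# up a perfect 5th → C#.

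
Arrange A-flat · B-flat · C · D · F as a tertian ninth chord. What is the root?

Stacking in thirds gives B-flat – D – F – A-flat – C, so B-flat is the root — B-flat dominant ninth.

B-flat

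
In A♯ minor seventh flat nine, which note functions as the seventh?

G♯

A♯ minor seventh flat nine is built on A♯; its 7th is a minor 7th above the root.
A seventh above A uses the letter G, and the minor 7th above A♯ is G♯.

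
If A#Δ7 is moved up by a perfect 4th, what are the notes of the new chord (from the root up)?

D#  F##  A#  C##

Transposed root: A# → D# (perfect 4th up). So we spell D# major seventh:
D# — root
F## — major 3rd
A# — perfect 5th
C## — major 7th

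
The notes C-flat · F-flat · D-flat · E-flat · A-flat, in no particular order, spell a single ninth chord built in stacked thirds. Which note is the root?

D-flat

Arranged so that each adjacent pair is a third by letter name: D-flat – F-flat – A-flat – C-flat – E-flat.
The bottom of that stack, D-flat, is the root (this is D-flat minor ninth).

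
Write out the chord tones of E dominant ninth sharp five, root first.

E  G#  B#  D  F#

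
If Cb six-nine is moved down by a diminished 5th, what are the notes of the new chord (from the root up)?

A diminished 5th down from Cb is F, so the new chord is F six-nine.
Root: F
Major 3rd (3rd): A
Perfect 5th (5th): C
Major 6th (6th): D
Major 9th (9th): G

F, A, C, D, G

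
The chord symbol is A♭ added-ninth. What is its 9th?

B♭

A♭ added-ninth is built on A♭; its 9th is a major 9th above the root.
A second above A uses the letter B, and the major 9th above A♭ is B♭.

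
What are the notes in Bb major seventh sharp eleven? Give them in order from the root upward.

B♭  D  F  A  E

Root B♭, quality major seventh sharp eleven:
- root: B♭
- major 3rd: D
- perfect 5th: F
- major 7th: A
- augmented 11th: E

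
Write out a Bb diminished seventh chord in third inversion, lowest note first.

In root position, Bb diminished seventh is B-flat–D-flat–F-flat–A-double-flat.
Third inversion puts the seventh (A-double-flat) in the bass.

A-double-flat B-flat D-flat F-flat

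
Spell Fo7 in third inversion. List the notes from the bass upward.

Ebb, F, Ab, Cb

Fo7 = F–Ab–Cb–Ebb; third inversion → seventh (Ebb) lowest.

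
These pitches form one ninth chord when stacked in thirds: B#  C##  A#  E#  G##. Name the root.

A#

Arranged so that each adjacent pair is a third by letter name: A# – C## – E# – G## – B#.
The bottom of that stack, A#, is the root (this is A# major ninth).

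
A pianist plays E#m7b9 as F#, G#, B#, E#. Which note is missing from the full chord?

D#

E#m7b9 = E#, G#, B#, D#, F#. The voicing lacks the 7th (minor 7th), D#.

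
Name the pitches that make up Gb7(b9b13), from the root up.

Gb, Bb, Db, Fb, Abb, Ebb

Gb7(b9b13) is a dominant seventh flat nine flat thirteen built on Gb.
Gb — root
Bb — major 3rd
Db — perfect 5th
Fb — minor 7th
Abb — minor 9th
Ebb — minor 13th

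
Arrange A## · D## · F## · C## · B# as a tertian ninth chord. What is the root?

B#

Arranged so that each adjacent pair is a third by letter name: B# – D## – F## – A## – C##.
The bottom of that stack, B#, is the root (this is B# major ninth).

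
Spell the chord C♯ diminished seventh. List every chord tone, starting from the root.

C-sharp, E, G, B-flat

Root C-sharp, quality diminished seventh:
C-sharp — root
E — minor 3rd
G — diminished 5th
B-flat — diminished 7th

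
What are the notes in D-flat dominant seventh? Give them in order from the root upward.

D-flat, F, A-flat, C-flat

D-flat dominant seventh is a dominant seventh built on D-flat.
Root: D-flat
Major 3rd (3rd): F
Perfect 5th (5th): A-flat
Minor 7th (7th): C-flat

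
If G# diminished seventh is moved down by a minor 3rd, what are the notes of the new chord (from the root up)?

E-sharp – G-sharp – B – D

G-sharp down a minor 3rd → E-sharp. New chord: E-sharp diminished seventh.
root → E-sharp
3rd (minor 3rd) → G-sharp
5th (diminished 5th) → B
7th (diminished 7th) → D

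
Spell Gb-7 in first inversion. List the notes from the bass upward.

Gb-7 = Gb–Bbb–Db–Fb; first inversion → third (Bbb) lowest.

Bbb  Db  Fb  Gb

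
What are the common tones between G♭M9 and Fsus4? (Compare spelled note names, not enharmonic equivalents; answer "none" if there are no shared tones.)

Bb, F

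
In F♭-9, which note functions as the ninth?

Gb

Root of F♭-9 = Fb. The 9th is a major 9th: Fb up a major 9th → Gb.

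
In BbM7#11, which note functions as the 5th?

Root of BbM7#11 = Bb. The 5th is a perfect 5th: Bb up a perfect 5th → F.

F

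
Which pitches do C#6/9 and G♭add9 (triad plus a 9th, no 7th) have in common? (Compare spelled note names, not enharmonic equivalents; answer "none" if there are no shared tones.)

none

C#6/9 = C♯, E♯, G♯, A♯, D♯.
G♭add9 = G♭, B♭, D♭, A♭.
Shared: none.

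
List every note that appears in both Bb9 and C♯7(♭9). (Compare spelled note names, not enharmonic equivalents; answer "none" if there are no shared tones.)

Bb9: Bb D F Ab C
C♯7(♭9): C# E# G# B D
Common to both → D.

D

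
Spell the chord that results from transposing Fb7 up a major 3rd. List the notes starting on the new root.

A major 3rd up from F♭ is A♭, so the new chord is A♭ dominant seventh.
- root: A♭
- major 3rd: C
- perfect 5th: E♭
- minor 7th: G♭

A♭, C, E♭, G♭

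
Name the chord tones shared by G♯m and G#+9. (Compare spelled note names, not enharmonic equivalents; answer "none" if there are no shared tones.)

G#

G♯m = G#, B, D#.
G#+9 = G#, B#, D##, F#, A#.
Shared: G#.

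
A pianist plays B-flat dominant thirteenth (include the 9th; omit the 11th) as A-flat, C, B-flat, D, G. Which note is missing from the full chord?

The full B-flat dominant thirteenth chord is B-flat, D, F, A-flat, C, G.
Comparing with the voicing, the perfect 5th (5th) — F — is absent.

F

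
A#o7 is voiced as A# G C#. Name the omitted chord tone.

A#o7 = A#, C#, E, G. The voicing lacks the 5th (diminished 5th), E.

E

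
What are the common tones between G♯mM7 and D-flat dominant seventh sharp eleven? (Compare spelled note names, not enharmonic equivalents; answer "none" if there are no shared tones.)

none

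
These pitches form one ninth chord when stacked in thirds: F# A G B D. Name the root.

G

Arranged so that each adjacent pair is a third by letter name: G – B – D – F# – A.
The bottom of that stack, G, is the root (this is G major ninth).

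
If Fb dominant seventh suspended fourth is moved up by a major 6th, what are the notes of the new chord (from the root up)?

Db Gb Ab Cb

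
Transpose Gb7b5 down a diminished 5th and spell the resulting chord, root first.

C  E  Gb  Bb

A diminished 5th down from Gb is C, so the new chord is C dominant seventh flat five.
C — root
E — major 3rd
Gb — diminished 5th
Bb — minor 7th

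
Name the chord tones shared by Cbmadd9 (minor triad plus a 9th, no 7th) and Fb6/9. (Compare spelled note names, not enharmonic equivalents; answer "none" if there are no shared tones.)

Cb  Gb  Db

Cbmadd9: Cb Ebb Gb Db
Fb6/9: Fb Ab Cb Db Gb
Common to both → Cb, Gb, Db.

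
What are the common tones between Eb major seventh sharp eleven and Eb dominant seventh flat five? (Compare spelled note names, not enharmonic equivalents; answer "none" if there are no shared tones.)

E-flat – G

Eb major seventh sharp eleven: E-flat G B-flat D A
Eb dominant seventh flat five: E-flat G B-double-flat D-flat
Common to both → E-flat, G.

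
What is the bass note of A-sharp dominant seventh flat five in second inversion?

E

A-sharp dominant seventh flat five = A♯–C𝄪–E–G♯. Second inversion → fifth in the bass = E.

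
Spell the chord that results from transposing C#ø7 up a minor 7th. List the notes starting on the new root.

A minor 7th up from C♯ is B, so the new chord is B half-diminished seventh.
- root: B
- minor 3rd: D
- diminished 5th: F
- minor 7th: A

B, D, F, A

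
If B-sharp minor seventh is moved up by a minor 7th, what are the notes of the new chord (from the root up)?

A-sharp C-sharp E-sharp G-sharp

A minor 7th up from B-sharp is A-sharp, so the new chord is A-sharp minor seventh.
A-sharp — root
C-sharp — minor 3rd
E-sharp — perfect 5th
G-sharp — minor 7th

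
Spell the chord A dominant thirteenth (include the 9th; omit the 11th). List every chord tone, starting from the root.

A, C#, E, G, B, F#

A dominant thirteenth is a dominant thirteenth built on A.
root → A
3rd (major 3rd) → C#
5th (perfect 5th) → E
7th (minor 7th) → G
9th (major 9th) → B
13th (major 13th) → F#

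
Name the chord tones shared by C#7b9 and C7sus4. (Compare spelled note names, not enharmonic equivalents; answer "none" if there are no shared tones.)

C#7b9: C# E# G# B D
C7sus4: C F G Bb
Common to both → none.

none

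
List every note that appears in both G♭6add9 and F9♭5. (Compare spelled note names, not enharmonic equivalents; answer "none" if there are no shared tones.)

G♭6add9 = Gb, Bb, Db, Eb, Ab.
F9♭5 = F, A, Cb, Eb, G.
Shared: Eb.

Eb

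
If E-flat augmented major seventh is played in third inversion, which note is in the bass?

D

E-flat augmented major seventh in root position is E-flat–G–B–D.
Third inversion places the seventh in the bass, which is D.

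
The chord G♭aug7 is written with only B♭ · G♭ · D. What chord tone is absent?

F♭

G♭aug7 = G♭, B♭, D, F♭. The voicing lacks the 7th (minor 7th), F♭.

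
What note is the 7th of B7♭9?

Root of B7♭9 = B. The 7th is a minor 7th: B up a minor 7th → A.

A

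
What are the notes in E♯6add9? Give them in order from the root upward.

Root E#, quality six-nine:
root → E#
3rd (major 3rd) → G##
5th (perfect 5th) → B#
6th (major 6th) → C##
9th (major 9th) → F##

E#, G##, B#, C##, F##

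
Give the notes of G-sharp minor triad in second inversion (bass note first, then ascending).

G-sharp minor triad = G♯–B–D♯; second inversion → fifth (D♯) lowest.

D♯, G♯, B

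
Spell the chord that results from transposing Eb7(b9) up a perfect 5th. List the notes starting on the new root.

Bb, D, F, Ab, Cb

Eb up a perfect 5th → Bb. New chord: Bb dominant seventh flat nine.
Bb — root
D — major 3rd
F — perfect 5th
Ab — minor 7th
Cb — minor 9th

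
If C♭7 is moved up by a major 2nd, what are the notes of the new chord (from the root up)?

Db, F, Ab, Cb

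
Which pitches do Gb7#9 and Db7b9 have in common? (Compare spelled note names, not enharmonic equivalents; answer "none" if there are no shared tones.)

Gb7#9 = Gb, Bb, Db, Fb, A.
Db7b9 = Db, F, Ab, Cb, Ebb.
Shared: Db.

Db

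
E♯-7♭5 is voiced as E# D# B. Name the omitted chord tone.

The full E♯-7♭5 chord is E#, G#, B, D#.
Comparing with the voicing, the minor 3rd (3rd) — G# — is absent.

G#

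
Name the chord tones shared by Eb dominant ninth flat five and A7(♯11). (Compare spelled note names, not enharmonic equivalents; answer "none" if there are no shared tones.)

G

Eb dominant ninth flat five: Eb G Bbb Db F
A7(♯11): A C# E G D#
Common to both → G.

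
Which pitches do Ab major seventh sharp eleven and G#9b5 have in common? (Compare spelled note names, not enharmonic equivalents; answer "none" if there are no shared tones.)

Ab major seventh sharp eleven: Ab C Eb G D
G#9b5: G# B# D F# A#
Common to both → D.

D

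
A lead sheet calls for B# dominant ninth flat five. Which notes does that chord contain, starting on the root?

B# dominant ninth flat five: dominant ninth flat five on B#.
Root: B#
Major 3rd (3rd): D##
Diminished 5th (5th): F#
Minor 7th (7th): A#
Major 9th (9th): C##

B# – D## – F# – A# – C##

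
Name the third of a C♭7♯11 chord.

E♭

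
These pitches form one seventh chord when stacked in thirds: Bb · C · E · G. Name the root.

Arranged so that each adjacent pair is a third by letter name: C – E – G – Bb.
The bottom of that stack, C, is the root (this is C dominant seventh).

C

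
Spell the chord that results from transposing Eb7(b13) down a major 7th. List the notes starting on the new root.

Eb down a major 7th → Fb. New chord: Fb dominant seventh flat thirteen.
Root: Fb
Major 3rd (3rd): Ab
Perfect 5th (5th): Cb
Minor 7th (7th): Ebb
Minor 13th (13th): Dbb

Fb, Ab, Cb, Ebb, Dbb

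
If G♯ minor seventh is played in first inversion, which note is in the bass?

B

G♯ minor seventh = G♯–B–D♯–F♯. First inversion → third in the bass = B.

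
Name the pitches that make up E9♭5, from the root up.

E  G♯  B♭  D  F♯

E9♭5: dominant ninth flat five on E.
Root: E
Major 3rd (3rd): G♯
Diminished 5th (5th): B♭
Minor 7th (7th): D
Major 9th (9th): F♯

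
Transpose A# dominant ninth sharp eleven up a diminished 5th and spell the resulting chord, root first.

A diminished 5th up from A♯ is E, so the new chord is E dominant ninth sharp eleven.
E — root
G♯ — major 3rd
B — perfect 5th
D — minor 7th
F♯ — major 9th
A♯ — augmented 11th

E, G♯, B, D, F♯, A♯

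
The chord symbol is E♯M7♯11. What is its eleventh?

A##

Root of E♯M7♯11 = E#. The 11th is an augmented 11th: E# up an augmented 11th → A##.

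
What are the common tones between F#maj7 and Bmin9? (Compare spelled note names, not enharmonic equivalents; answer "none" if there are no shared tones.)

F#, C#

F#maj7 = F#, A#, C#, E#.
Bmin9 = B, D, F#, A, C#.
Shared: F#, C#.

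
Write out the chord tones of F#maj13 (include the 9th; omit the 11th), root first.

F#maj13: major thirteenth on F♯.
F♯ — root
A♯ — major 3rd
C♯ — perfect 5th
E♯ — major 7th
G♯ — major 9th
D♯ — major 13th

F♯ – A♯ – C♯ – E♯ – G♯ – D♯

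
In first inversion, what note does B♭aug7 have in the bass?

B♭aug7 = Bb–D–F#–Ab. First inversion → third in the bass = D.

D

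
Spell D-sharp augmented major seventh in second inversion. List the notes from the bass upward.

D-sharp augmented major seventh = D-sharp–F-double-sharp–A-double-sharp–C-double-sharp; second inversion → fifth (A-double-sharp) lowest.

A-double-sharp – C-double-sharp – D-sharp – F-double-sharp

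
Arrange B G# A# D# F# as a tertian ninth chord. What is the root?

G#

Stacking in thirds gives G# – B – D# – F# – A#, so G# is the root — G# minor ninth.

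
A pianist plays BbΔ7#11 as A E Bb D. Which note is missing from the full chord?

The full BbΔ7#11 chord is Bb, D, F, A, E.
Comparing with the voicing, the perfect 5th (5th) — F — is absent.

F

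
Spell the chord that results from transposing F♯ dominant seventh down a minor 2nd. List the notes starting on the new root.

Transposed root: F-sharp → E-sharp (minor 2nd down). So we spell E-sharp dominant seventh:
root → E-sharp
3rd (major 3rd) → G-double-sharp
5th (perfect 5th) → B-sharp
7th (minor 7th) → D-sharp

E-sharp, G-double-sharp, B-sharp, D-sharp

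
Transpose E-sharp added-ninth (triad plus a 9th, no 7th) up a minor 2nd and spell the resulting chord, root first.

E# up a minor 2nd → F#. New chord: F# added-ninth.
- root: F#
- major 3rd: A#
- perfect 5th: C#
- major 9th: G#

F#, A#, C#, G#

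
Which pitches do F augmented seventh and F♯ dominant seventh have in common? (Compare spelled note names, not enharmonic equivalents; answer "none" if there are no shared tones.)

F augmented seventh: F A C-sharp E-flat
F♯ dominant seventh: F-sharp A-sharp C-sharp E
Common to both → C-sharp.

C-sharp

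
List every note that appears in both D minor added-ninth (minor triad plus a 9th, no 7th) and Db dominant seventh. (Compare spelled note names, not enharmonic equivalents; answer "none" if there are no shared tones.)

D minor added-ninth = D, F, A, E.
Db dominant seventh = D-flat, F, A-flat, C-flat.
Shared: F.

F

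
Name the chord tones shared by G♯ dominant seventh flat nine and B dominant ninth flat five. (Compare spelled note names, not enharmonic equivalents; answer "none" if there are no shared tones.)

D-sharp A

G♯ dominant seventh flat nine = G-sharp, B-sharp, D-sharp, F-sharp, A.
B dominant ninth flat five = B, D-sharp, F, A, C-sharp.
Shared: D-sharp, A.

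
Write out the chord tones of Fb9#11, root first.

Fb, Ab, Cb, Ebb, Gb, Bb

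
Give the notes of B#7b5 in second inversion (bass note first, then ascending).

F♯, A♯, B♯, D𝄪

B#7b5 = B♯–D𝄪–F♯–A♯; second inversion → fifth (F♯) lowest.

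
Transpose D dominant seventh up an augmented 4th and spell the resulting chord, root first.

G#, B#, D#, F#

An augmented 4th up from D is G#, so the new chord is G# dominant seventh.
G# — root
B# — major 3rd
D# — perfect 5th
F# — minor 7th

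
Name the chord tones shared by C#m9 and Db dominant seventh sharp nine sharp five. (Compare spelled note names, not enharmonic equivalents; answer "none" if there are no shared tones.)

C#m9 = C#, E, G#, B, D#.
Db dominant seventh sharp nine sharp five = Db, F, A, Cb, E.
Shared: E.

E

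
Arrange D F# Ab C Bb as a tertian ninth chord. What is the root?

Arranged so that each adjacent pair is a third by letter name: Bb – D – F# – Ab – C.
The bottom of that stack, Bb, is the root (this is Bb dominant ninth sharp five).

Bb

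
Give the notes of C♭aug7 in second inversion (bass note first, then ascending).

C♭aug7 = Cb–Eb–G–Bbb; second inversion → fifth (G) lowest.

G Bbb Cb Eb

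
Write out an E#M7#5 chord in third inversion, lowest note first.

D## E# G## B##

E#M7#5 = E#–G##–B##–D##; third inversion → seventh (D##) lowest.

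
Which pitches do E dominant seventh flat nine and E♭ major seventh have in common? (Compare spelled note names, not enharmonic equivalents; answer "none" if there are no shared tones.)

E dominant seventh flat nine = E, G♯, B, D, F.
E♭ major seventh = E♭, G, B♭, D.
Shared: D.

D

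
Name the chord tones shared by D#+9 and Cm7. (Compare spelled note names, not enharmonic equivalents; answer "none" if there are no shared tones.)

none

D#+9: D♯ F𝄪 A𝄪 C♯ E♯
Cm7: C E♭ G B♭
Common to both → none.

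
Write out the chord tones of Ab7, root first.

A♭ – C – E♭ – G♭

Ab7: dominant seventh on A♭.
Root: A♭
Major 3rd (3rd): C
Perfect 5th (5th): E♭
Minor 7th (7th): G♭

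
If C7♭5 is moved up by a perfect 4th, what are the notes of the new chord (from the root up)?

F A C♭ E♭

A perfect 4th up from C is F, so the new chord is F dominant seventh flat five.
F — root
A — major 3rd
C♭ — diminished 5th
E♭ — minor 7th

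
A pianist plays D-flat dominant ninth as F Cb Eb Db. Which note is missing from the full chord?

Ab

D-flat dominant ninth = Db, F, Ab, Cb, Eb. The voicing lacks the 5th (perfect 5th), Ab.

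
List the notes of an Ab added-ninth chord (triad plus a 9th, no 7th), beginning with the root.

Root A-flat, quality added-ninth:
root → A-flat
3rd (major 3rd) → C
5th (perfect 5th) → E-flat
9th (major 9th) → B-flat

A-flat  C  E-flat  B-flat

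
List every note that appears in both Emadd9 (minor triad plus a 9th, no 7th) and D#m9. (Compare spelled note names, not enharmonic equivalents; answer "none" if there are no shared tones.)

F#

Emadd9: E G B F#
D#m9: D# F# A# C# E#
Common to both → F#.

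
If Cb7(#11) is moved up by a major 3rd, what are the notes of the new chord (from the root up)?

E♭ G B♭ D♭ A

Transposed root: C♭ → E♭ (major 3rd up). So we spell E♭ dominant seventh sharp eleven:
root → E♭
3rd (major 3rd) → G
5th (perfect 5th) → B♭
7th (minor 7th) → D♭
11th (augmented 11th) → A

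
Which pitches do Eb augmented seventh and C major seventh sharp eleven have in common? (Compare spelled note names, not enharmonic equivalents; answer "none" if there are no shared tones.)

Eb augmented seventh = E-flat, G, B, D-flat.
C major seventh sharp eleven = C, E, G, B, F-sharp.
Shared: G, B.

G, B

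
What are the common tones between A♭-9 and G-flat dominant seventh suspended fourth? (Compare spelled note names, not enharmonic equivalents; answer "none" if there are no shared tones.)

C♭, G♭

A♭-9 = A♭, C♭, E♭, G♭, B♭.
G-flat dominant seventh suspended fourth = G♭, C♭, D♭, F♭.
Shared: C♭, G♭.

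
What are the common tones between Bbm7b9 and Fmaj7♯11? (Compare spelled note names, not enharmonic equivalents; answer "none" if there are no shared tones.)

Bbm7b9 = B♭, D♭, F, A♭, C♭.
Fmaj7♯11 = F, A, C, E, B.
Shared: F.

F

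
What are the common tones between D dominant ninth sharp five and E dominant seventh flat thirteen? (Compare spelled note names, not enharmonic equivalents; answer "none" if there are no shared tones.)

D C E

D dominant ninth sharp five = D, F-sharp, A-sharp, C, E.
E dominant seventh flat thirteen = E, G-sharp, B, D, C.
Shared: D, C, E.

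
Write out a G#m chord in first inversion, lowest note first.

In root position, G#m is G#–B–D#.
First inversion puts the third (B) in the bass.

B  D#  G#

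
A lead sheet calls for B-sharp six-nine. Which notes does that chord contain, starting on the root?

B-sharp six-nine: six-nine on B#.
root → B#
3rd (major 3rd) → D##
5th (perfect 5th) → F##
6th (major 6th) → G##
9th (major 9th) → C##

B# – D## – F## – G## – C##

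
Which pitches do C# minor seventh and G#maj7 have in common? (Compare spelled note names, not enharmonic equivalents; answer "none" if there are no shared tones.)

G#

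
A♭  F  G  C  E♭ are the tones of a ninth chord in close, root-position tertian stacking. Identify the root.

F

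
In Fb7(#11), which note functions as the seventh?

Ebb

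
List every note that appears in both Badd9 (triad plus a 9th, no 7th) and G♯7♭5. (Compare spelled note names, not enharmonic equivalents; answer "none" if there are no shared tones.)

Badd9: B D# F# C#
G♯7♭5: G# B# D F#
Common to both → F#.

F#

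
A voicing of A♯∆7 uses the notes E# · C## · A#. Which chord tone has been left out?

A♯∆7 = A#, C##, E#, G##. The voicing lacks the 7th (major 7th), G##.

G##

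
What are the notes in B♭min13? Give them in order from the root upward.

B♭, D♭, F, A♭, C, E♭, G

B♭min13 is a minor thirteenth built on B♭.
- root: B♭
- minor 3rd: D♭
- perfect 5th: F
- minor 7th: A♭
- major 9th: C
- perfect 11th: E♭
- major 13th: G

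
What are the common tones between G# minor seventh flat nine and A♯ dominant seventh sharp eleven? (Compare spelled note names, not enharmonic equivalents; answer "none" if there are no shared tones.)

G# minor seventh flat nine = G-sharp, B, D-sharp, F-sharp, A.
A♯ dominant seventh sharp eleven = A-sharp, C-double-sharp, E-sharp, G-sharp, D-double-sharp.
Shared: G-sharp.

G-sharp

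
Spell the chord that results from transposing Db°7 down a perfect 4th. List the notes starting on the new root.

Ab  Cb  Ebb  Gbb

Db down a perfect 4th → Ab. New chord: Ab diminished seventh.
- root: Ab
- minor 3rd: Cb
- diminished 5th: Ebb
- diminished 7th: Gbb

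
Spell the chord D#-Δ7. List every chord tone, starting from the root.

Root D#, quality minor-major seventh:
root → D#
3rd (minor 3rd) → F#
5th (perfect 5th) → A#
7th (major 7th) → C##

D#  F#  A#  C##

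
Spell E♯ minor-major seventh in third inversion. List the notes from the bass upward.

D##  E#  G#  B#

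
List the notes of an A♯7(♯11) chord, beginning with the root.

A#, C##, E#, G#, D##

A♯7(♯11) is a dominant seventh sharp eleven built on A#.
Root: A#
Major 3rd (3rd): C##
Perfect 5th (5th): E#
Minor 7th (7th): G#
Augmented 11th (11th): D##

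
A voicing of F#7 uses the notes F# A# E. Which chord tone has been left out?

C#

F#7 = F#, A#, C#, E. The voicing lacks the 5th (perfect 5th), C#.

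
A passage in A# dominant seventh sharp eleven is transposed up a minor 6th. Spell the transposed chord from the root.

F-sharp, A-sharp, C-sharp, E, B-sharp

A minor 6th up from A-sharp is F-sharp, so the new chord is F-sharp dominant seventh sharp eleven.
root → F-sharp
3rd (major 3rd) → A-sharp
5th (perfect 5th) → C-sharp
7th (minor 7th) → E
11th (augmented 11th) → B-sharp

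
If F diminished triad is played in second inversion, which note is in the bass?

Cb

F diminished triad = F–Ab–Cb. Second inversion → fifth in the bass = Cb.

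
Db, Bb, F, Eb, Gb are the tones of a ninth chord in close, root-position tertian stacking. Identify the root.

Eb

Stacking in thirds gives Eb – Gb – Bb – Db – F, so Eb is the root — Eb minor ninth.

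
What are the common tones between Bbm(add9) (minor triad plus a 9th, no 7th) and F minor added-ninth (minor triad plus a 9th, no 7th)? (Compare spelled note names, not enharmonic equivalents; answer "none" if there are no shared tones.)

F, C

Bbm(add9) = Bb, Db, F, C.
F minor added-ninth = F, Ab, C, G.
Shared: F, C.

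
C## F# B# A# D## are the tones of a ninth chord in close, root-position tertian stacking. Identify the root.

B#

Arranged so that each adjacent pair is a third by letter name: B# – D## – F# – A# – C##.
The bottom of that stack, B#, is the root (this is B# dominant ninth flat five).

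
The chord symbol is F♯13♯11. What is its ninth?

G#

F♯13♯11 is built on F#; its 9th is a major 9th above the root.
A second above F uses the letter G, and the major 9th above F# is G#.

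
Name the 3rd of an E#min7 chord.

G#

E#min7 is built on E#; its 3rd is a minor 3rd above the root.
A third above E uses the letter G, and the minor 3rd above E# is G#.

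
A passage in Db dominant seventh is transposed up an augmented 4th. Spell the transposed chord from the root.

Db up an augmented 4th → G. New chord: G dominant seventh.
G — root
B — major 3rd
D — perfect 5th
F — minor 7th

G – B – D – F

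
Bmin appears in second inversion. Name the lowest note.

F#

Bmin in root position is B–D–F#.
Second inversion places the fifth in the bass, which is F#.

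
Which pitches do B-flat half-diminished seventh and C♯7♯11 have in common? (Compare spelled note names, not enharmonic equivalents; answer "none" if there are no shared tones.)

B-flat half-diminished seventh: Bb Db Fb Ab
C♯7♯11: C# E# G# B F##
Common to both → none.

none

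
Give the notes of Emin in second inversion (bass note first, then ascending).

Emin = E–G–B; second inversion → fifth (B) lowest.

B, E, G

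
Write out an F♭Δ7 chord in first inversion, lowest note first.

In root position, F♭Δ7 is Fb–Ab–Cb–Eb.
First inversion puts the third (Ab) in the bass.

Ab – Cb – Eb – Fb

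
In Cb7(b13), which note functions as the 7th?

Bbb

Cb7(b13) is built on Cb; its 7th is a minor 7th above the root.
A seventh above C uses the letter B, and the minor 7th above Cb is Bbb.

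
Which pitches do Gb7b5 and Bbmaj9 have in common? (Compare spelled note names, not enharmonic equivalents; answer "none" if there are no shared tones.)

Bb

Gb7b5 = Gb, Bb, Dbb, Fb.
Bbmaj9 = Bb, D, F, A, C.
Shared: Bb.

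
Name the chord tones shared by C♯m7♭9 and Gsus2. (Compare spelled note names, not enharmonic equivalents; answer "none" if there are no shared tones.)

D

C♯m7♭9 = C♯, E, G♯, B, D.
Gsus2 = G, A, D.
Shared: D.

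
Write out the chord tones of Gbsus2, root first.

Gbsus2 is a suspended second built on Gb.
Root: Gb
Major 2nd (2nd): Ab
Perfect 5th (5th): Db

Gb  Ab  Db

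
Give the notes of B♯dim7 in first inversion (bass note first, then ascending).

D#, F#, A, B#

In root position, B♯dim7 is B#–D#–F#–A.
First inversion puts the third (D#) in the bass.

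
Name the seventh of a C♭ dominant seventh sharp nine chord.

B𝄫

Root of C♭ dominant seventh sharp nine = C♭. The 7th is a minor 7th: C♭ up a minor 7th → B𝄫.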